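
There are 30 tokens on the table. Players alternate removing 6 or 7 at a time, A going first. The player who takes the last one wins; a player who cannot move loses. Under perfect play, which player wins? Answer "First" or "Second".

Compute winning (W) and losing (L) positions by backward induction:
i:   0  1  2  3  4  5  6  7  8  9 10 11 12 13 14 15 16 17 18 19 20 21 22 23 24 25 26 27 28 29 30
     L  L  L  L  L  L  W  W  W  W  W  W  W  L  L  L  L  L  L  W  W  W  W  W  W  W  L  L  L  L  L
Position 30 is L, so the second player wins.

Second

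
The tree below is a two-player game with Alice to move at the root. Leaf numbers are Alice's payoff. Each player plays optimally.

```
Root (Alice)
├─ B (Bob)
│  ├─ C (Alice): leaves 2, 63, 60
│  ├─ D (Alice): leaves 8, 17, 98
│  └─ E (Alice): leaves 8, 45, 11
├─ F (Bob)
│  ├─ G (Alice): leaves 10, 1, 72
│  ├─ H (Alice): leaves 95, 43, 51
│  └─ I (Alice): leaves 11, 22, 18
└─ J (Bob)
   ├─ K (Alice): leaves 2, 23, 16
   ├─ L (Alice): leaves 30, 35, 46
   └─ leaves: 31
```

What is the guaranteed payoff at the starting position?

C (Alice): max(2, 63, 60) = 63
D (Alice): max(8, 17, 98) = 98
E (Alice): max(8, 45, 11) = 45
B (Bob): min(63, 98, 45) = 45
G (Alice): max(10, 1, 72) = 72
H (Alice): max(95, 43, 51) = 95
I (Alice): max(11, 22, 18) = 22
F (Bob): min(72, 95, 22) = 22
K (Alice): max(2, 23, 16) = 23
L (Alice): max(30, 35, 46) = 46
J (Bob): min(23, 46, 31) = 23
Root (Alice): max(45, 22, 23) = 45

45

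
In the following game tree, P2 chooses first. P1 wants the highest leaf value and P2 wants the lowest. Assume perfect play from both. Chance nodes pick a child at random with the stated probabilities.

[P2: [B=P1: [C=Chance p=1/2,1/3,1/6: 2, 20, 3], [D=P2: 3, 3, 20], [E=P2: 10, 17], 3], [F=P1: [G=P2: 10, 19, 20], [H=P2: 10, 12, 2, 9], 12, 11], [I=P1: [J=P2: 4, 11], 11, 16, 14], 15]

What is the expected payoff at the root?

C (Chance): 1/2·2 + 1/3·20 + 1/6·3 = 8.17
D (P2): min(3, 3, 20) = 3
E (P2): min(10, 17) = 10
B (P1): max(8.17, 3, 10, 3) = 10
G (P2): min(10, 19, 20) = 10
H (P2): min(10, 12, 2, 9) = 2
F (P1): max(10, 2, 12, 11) = 12
J (P2): min(4, 11) = 4
I (P1): max(4, 11, 16, 14) = 16
Root (P2): min(10, 12, 16, 15) = 10

10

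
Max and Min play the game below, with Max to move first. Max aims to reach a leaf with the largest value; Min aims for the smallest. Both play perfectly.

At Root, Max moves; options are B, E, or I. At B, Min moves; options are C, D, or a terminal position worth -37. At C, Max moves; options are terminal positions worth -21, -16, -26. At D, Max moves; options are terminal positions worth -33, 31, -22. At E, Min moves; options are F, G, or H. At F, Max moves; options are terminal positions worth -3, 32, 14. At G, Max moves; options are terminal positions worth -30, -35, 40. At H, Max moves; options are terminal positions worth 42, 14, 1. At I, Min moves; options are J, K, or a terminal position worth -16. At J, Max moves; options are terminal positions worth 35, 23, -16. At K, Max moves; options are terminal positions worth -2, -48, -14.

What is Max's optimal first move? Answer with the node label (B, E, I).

E

C (Max): max(-21, -16, -26) = -16
D (Max): max(-33, 31, -22) = 31
B (Min): min(-16, 31, -37) = -37
F (Max): max(-3, 32, 14) = 32
G (Max): max(-30, -35, 40) = 40
H (Max): max(42, 14, 1) = 42
E (Min): min(32, 40, 42) = 32
J (Max): max(35, 23, -16) = 35
K (Max): max(-2, -48, -14) = -2
I (Min): min(35, -2, -16) = -16
Root (Max): max(-37, 32, -16) = 32
Max picks the child with the highest value: E (value 32).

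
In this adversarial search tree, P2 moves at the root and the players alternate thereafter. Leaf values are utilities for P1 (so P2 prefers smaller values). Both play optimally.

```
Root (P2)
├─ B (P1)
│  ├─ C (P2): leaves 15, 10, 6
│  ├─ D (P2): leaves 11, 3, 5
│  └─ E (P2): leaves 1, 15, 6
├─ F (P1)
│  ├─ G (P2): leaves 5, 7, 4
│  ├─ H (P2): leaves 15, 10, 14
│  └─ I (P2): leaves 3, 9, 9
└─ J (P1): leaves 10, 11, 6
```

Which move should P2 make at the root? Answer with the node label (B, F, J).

B

C (P2): min(15, 10, 6) = 6
D (P2): min(11, 3, 5) = 3
E (P2): min(1, 15, 6) = 1
B (P1): max(6, 3, 1) = 6
G (P2): min(5, 7, 4) = 4
H (P2): min(15, 10, 14) = 10
I (P2): min(3, 9, 9) = 3
F (P1): max(4, 10, 3) = 10
J (P1): max(10, 11, 6) = 11
Root (P2): min(6, 10, 11) = 6
P2 picks the child with the lowest value: B (value 6).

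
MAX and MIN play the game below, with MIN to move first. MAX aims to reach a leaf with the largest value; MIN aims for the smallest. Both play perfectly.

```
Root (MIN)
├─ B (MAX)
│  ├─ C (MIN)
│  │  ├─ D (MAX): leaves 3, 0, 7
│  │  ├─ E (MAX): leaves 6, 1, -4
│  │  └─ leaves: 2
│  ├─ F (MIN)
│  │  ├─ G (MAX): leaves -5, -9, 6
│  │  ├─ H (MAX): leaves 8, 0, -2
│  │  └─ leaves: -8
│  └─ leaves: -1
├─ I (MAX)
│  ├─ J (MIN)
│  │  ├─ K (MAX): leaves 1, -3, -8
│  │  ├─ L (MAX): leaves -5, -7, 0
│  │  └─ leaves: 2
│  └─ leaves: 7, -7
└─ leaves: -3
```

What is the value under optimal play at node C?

2

D: max(3, 0, 7) = 7
E: max(6, 1, -4) = 6
C: min(7, 6, 2) = 2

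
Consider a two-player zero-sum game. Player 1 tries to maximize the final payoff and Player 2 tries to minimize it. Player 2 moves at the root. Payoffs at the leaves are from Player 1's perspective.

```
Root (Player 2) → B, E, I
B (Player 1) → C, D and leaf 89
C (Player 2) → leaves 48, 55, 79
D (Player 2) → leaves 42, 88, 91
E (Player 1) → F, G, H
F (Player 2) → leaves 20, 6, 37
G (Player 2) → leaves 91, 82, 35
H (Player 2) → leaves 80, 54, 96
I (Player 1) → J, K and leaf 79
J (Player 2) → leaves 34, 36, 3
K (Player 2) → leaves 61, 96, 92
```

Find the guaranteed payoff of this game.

C (Player 2): min(48, 55, 79) = 48
D (Player 2): min(42, 88, 91) = 42
B (Player 1): max(48, 42, 89) = 89
F (Player 2): min(20, 6, 37) = 6
G (Player 2): min(91, 82, 35) = 35
H (Player 2): min(80, 54, 96) = 54
E (Player 1): max(6, 35, 54) = 54
J (Player 2): min(34, 36, 3) = 3
K (Player 2): min(61, 96, 92) = 61
I (Player 1): max(3, 61, 79) = 79
Root (Player 2): min(89, 54, 79) = 54

54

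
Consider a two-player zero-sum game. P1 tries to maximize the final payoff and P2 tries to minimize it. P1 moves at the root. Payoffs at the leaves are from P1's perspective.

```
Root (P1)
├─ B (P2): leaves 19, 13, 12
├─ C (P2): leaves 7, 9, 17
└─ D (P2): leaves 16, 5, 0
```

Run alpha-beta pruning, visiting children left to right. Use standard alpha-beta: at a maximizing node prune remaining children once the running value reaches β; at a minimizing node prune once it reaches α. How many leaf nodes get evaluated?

B [α=-∞,β=+∞]: v=12
C [α=12,β=+∞]: v=7 after child 1 ≤ α → α-cutoff, skip 2
D [α=12,β=+∞]: v=5 after child 2 ≤ α → α-cutoff, skip 1
Root [α=-∞,β=+∞]: v=12
Leaves evaluated: 6 of 9.

6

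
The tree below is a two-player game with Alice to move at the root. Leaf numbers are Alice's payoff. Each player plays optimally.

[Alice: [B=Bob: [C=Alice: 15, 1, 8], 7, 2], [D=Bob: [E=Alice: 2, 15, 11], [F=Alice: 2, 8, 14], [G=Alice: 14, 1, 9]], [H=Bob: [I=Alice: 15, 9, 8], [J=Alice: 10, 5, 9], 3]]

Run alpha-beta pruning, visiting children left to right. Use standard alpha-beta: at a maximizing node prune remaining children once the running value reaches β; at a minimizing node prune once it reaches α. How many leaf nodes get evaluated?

18

C [α=-∞,β=+∞]: v=15
B [α=-∞,β=+∞]: v=2
E [α=2,β=+∞]: v=15
F [α=2,β=15]: v=14
G [α=2,β=14]: v=14 after child 1 ≥ β → β-cutoff, skip 2
D [α=2,β=+∞]: v=14
I [α=14,β=+∞]: v=15
J [α=14,β=15]: v=10
H [α=14,β=+∞]: v=10 after child 2 ≤ α → α-cutoff, skip 1
Root [α=-∞,β=+∞]: v=14
Leaves evaluated: 18 of 21.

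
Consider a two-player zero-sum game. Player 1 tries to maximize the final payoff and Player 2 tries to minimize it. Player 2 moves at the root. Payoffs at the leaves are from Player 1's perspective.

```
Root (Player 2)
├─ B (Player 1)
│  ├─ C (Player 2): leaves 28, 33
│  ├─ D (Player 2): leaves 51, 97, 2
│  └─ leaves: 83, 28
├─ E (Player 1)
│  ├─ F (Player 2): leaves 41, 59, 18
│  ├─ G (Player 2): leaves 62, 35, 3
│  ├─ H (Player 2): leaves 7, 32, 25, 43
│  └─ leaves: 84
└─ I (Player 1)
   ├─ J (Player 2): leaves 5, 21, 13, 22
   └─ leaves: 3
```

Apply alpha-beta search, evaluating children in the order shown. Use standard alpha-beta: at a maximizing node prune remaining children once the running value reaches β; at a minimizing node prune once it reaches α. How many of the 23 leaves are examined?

C [α=-∞,β=+∞]: v=28
D [α=28,β=+∞]: v=2
B [α=-∞,β=+∞]: v=83
F [α=-∞,β=83]: v=18
G [α=18,β=83]: v=3
H [α=18,β=83]: v=7 after child 1 ≤ α → α-cutoff, skip 3
E [α=-∞,β=83]: v=84
J [α=-∞,β=83]: v=5
I [α=-∞,β=83]: v=5
Root [α=-∞,β=+∞]: v=5
Leaves evaluated: 20 of 23.

20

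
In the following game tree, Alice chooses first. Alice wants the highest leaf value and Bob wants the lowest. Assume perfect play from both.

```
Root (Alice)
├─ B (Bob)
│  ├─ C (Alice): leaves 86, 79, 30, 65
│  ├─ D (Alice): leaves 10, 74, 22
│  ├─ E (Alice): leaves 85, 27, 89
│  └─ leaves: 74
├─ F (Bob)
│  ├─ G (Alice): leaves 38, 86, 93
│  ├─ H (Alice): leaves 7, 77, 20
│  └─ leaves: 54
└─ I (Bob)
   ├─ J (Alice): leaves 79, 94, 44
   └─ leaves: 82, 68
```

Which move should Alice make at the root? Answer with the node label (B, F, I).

C (Alice): max(86, 79, 30, 65) = 86
D (Alice): max(10, 74, 22) = 74
E (Alice): max(85, 27, 89) = 89
B (Bob): min(86, 74, 89, 74) = 74
G (Alice): max(38, 86, 93) = 93
H (Alice): max(7, 77, 20) = 77
F (Bob): min(93, 77, 54) = 54
J (Alice): max(79, 94, 44) = 94
I (Bob): min(94, 82, 68) = 68
Root (Alice): max(74, 54, 68) = 74
Alice picks the child with the highest value: B (value 74).

B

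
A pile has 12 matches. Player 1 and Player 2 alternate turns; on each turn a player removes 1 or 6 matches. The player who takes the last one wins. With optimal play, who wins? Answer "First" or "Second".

First

i:   0  1  2  3  4  5  6  7  8  9 10 11 12
     L  W  L  W  L  W  W  L  W  L  W  L  W
Position 12 is W, so the first player wins.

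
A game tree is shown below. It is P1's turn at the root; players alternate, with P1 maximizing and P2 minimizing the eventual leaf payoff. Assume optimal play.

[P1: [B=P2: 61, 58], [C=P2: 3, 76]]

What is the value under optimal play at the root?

58

B (P2): min(61, 58) = 58
C (P2): min(3, 76) = 3
Root (P1): max(58, 3) = 58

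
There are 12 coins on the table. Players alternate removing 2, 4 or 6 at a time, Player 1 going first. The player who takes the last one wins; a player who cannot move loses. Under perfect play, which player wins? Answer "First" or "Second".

Compute winning (W) and losing (L) positions by backward induction:
i:   0  1  2  3  4  5  6  7  8  9 10 11 12
     L  L  W  W  W  W  W  W  L  L  W  W  W
Position 12 is W, so the first player wins.

First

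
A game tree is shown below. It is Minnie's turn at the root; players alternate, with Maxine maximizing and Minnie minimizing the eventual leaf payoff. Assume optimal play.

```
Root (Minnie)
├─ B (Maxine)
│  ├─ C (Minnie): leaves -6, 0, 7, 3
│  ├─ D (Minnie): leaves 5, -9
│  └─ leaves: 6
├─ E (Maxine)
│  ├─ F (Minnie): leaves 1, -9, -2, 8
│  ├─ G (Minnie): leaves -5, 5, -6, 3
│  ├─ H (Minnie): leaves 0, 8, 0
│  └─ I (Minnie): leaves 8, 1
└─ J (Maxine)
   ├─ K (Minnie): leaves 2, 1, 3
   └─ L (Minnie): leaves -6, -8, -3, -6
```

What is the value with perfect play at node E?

1

F: min(1, -9, -2, 8) = -9
G: min(-5, 5, -6, 3) = -6
H: min(0, 8, 0) = 0
I: min(8, 1) = 1
E: max(-9, -6, 0, 1) = 1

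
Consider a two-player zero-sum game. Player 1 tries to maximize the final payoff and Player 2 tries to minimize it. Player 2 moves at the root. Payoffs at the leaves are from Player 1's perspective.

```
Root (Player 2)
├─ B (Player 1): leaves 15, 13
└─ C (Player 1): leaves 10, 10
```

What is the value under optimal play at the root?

B (Player 1): max(15, 13) = 15
C (Player 1): max(10, 10) = 10
Root (Player 2): min(15, 10) = 10

10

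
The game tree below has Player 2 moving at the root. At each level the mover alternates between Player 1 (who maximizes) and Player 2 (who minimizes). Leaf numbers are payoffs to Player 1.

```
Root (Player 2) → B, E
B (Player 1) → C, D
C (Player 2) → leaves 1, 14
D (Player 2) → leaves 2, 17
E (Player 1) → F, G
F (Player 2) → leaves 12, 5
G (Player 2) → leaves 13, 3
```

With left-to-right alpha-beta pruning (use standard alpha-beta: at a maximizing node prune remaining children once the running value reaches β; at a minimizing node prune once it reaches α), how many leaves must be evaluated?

C [α=-∞,β=+∞]: v=1
D [α=1,β=+∞]: v=2
B [α=-∞,β=+∞]: v=2
F [α=-∞,β=2]: v=5
E [α=-∞,β=2]: v=5 after child 1 ≥ β → β-cutoff, skip 1
Root [α=-∞,β=+∞]: v=2
Leaves evaluated: 6 of 8.

6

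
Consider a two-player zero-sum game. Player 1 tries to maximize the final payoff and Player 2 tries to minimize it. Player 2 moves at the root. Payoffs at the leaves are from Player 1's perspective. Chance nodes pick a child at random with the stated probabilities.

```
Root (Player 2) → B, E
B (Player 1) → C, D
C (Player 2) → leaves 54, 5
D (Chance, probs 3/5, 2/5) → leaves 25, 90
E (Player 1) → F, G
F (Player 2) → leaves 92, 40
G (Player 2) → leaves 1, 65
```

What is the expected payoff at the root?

40

C (Player 2): min(54, 5) = 5
D (Chance): 3/5·25 + 2/5·90 = 51
B (Player 1): max(5, 51) = 51
F (Player 2): min(92, 40) = 40
G (Player 2): min(1, 65) = 1
E (Player 1): max(40, 1) = 40
Root (Player 2): min(51, 40) = 40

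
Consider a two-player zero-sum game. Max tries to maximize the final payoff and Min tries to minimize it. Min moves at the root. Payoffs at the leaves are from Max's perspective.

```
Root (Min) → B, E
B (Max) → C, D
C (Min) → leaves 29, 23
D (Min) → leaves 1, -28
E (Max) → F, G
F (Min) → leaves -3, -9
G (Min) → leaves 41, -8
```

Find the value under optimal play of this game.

C (Min): min(29, 23) = 23
D (Min): min(1, -28) = -28
B (Max): max(23, -28) = 23
F (Min): min(-3, -9) = -9
G (Min): min(41, -8) = -8
E (Max): max(-9, -8) = -8
Root (Min): min(23, -8) = -8

-8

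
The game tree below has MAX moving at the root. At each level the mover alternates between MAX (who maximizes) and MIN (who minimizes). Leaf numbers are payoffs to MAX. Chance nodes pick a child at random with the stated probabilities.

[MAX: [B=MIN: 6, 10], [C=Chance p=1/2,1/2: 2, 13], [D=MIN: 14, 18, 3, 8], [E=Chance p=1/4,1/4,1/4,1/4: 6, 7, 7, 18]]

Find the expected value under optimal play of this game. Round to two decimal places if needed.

9.5

B (MIN): min(6, 10) = 6
C (Chance): 1/2·2 + 1/2·13 = 7.5
D (MIN): min(14, 18, 3, 8) = 3
E (Chance): 1/4·6 + 1/4·7 + 1/4·7 + 1/4·18 = 9.5
Root (MAX): max(6, 7.5, 3, 9.5) = 9.5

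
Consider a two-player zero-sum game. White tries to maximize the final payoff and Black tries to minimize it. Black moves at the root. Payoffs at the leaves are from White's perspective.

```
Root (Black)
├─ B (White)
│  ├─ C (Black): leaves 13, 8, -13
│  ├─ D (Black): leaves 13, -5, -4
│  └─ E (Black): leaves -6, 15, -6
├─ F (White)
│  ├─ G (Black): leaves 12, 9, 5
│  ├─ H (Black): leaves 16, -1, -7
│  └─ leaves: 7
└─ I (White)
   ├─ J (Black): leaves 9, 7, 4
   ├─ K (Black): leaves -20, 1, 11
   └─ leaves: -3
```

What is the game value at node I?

J: min(9, 7, 4) = 4
K: min(-20, 1, 11) = -20
I: max(4, -20, -3) = 4

4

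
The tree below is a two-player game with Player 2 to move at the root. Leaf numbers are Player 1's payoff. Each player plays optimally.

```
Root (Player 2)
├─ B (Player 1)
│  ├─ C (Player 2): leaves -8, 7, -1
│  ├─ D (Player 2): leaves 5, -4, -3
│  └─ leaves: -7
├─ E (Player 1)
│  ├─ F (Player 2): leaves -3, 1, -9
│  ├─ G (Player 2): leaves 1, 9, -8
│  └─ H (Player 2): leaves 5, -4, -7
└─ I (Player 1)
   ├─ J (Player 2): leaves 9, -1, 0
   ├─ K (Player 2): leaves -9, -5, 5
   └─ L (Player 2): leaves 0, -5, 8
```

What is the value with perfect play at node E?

F: min(-3, 1, -9) = -9
G: min(1, 9, -8) = -8
H: min(5, -4, -7) = -7
E: max(-9, -8, -7) = -7

-7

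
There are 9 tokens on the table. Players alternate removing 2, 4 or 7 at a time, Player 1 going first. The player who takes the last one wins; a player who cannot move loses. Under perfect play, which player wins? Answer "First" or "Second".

Second

Mark each pile size as W (mover wins) or L (mover loses):
i:   0  1  2  3  4  5  6  7  8  9
     L  L  W  W  W  W  L  W  W  L
Position 9 is L, so the second player wins.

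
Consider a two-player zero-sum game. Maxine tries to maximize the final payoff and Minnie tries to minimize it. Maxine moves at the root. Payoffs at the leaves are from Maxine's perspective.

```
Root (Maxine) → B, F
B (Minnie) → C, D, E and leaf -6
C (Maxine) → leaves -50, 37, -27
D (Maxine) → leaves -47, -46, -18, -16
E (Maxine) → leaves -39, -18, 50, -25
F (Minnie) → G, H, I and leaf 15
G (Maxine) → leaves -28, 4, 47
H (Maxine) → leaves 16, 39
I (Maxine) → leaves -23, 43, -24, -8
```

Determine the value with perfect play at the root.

C (Maxine): max(-50, 37, -27) = 37
D (Maxine): max(-47, -46, -18, -16) = -16
E (Maxine): max(-39, -18, 50, -25) = 50
B (Minnie): min(37, -16, 50, -6) = -16
G (Maxine): max(-28, 4, 47) = 47
H (Maxine): max(16, 39) = 39
I (Maxine): max(-23, 43, -24, -8) = 43
F (Minnie): min(47, 39, 43, 15) = 15
Root (Maxine): max(-16, 15) = 15

15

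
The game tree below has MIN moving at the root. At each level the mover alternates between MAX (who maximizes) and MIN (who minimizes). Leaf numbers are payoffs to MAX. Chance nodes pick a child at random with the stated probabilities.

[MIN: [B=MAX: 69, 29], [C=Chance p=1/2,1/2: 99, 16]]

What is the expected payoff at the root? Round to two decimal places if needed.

57.5

B (MAX): max(69, 29) = 69
C (Chance): 1/2·99 + 1/2·16 = 57.5
Root (MIN): min(69, 57.5) = 57.5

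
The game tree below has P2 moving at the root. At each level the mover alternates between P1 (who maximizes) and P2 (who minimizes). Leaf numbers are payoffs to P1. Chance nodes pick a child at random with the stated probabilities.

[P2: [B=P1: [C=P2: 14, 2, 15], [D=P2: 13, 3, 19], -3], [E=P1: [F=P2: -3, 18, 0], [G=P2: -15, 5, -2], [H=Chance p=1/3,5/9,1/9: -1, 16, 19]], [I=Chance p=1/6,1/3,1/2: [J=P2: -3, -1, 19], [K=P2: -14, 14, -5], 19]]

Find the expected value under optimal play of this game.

3

C (P2): min(14, 2, 15) = 2
D (P2): min(13, 3, 19) = 3
B (P1): max(2, 3, -3) = 3
F (P2): min(-3, 18, 0) = -3
G (P2): min(-15, 5, -2) = -15
H (Chance): 1/3·-1 + 5/9·16 + 1/9·19 = 10.67
E (P1): max(-3, -15, 10.67) = 10.67
J (P2): min(-3, -1, 19) = -3
K (P2): min(-14, 14, -5) = -14
I (Chance): 1/6·-3 + 1/3·-14 + 1/2·19 = 4.33
Root (P2): min(3, 10.67, 4.33) = 3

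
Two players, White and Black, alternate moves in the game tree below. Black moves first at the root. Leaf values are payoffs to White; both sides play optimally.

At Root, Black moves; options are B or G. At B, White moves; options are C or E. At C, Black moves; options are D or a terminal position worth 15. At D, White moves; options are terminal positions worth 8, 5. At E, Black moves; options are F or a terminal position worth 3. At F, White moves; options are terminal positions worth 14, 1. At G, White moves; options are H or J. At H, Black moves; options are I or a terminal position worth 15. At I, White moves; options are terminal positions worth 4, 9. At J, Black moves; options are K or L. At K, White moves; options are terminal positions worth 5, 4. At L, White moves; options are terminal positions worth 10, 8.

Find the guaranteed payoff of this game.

8

D (White): max(8, 5) = 8
C (Black): min(8, 15) = 8
F (White): max(14, 1) = 14
E (Black): min(14, 3) = 3
B (White): max(8, 3) = 8
I (White): max(4, 9) = 9
H (Black): min(9, 15) = 9
K (White): max(5, 4) = 5
L (White): max(10, 8) = 10
J (Black): min(5, 10) = 5
G (White): max(9, 5) = 9
Root (Black): min(8, 9) = 8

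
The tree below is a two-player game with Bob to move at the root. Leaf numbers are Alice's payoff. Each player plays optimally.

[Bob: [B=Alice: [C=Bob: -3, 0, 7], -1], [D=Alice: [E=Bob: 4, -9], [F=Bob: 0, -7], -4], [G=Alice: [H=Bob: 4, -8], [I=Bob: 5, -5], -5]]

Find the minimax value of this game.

C (Bob): min(-3, 0, 7) = -3
B (Alice): max(-3, -1) = -1
E (Bob): min(4, -9) = -9
F (Bob): min(0, -7) = -7
D (Alice): max(-9, -7, -4) = -4
H (Bob): min(4, -8) = -8
I (Bob): min(5, -5) = -5
G (Alice): max(-8, -5, -5) = -5
Root (Bob): min(-1, -4, -5) = -5

-5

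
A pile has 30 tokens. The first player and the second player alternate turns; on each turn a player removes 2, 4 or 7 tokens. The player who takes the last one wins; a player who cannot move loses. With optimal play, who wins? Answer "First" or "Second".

Second

Mark each pile size as W (mover wins) or L (mover loses):
i:   0  1  2  3  4  5  6  7  8  9 10 11 12 13 14 15 16 17 18 19 20 21 22 23 24 25 26 27 28 29 30
     L  L  W  W  W  W  L  W  W  L  W  W  L  W  W  L  W  W  L  W  W  L  W  W  L  W  W  L  W  W  L
Position 30 is L, so the second player wins.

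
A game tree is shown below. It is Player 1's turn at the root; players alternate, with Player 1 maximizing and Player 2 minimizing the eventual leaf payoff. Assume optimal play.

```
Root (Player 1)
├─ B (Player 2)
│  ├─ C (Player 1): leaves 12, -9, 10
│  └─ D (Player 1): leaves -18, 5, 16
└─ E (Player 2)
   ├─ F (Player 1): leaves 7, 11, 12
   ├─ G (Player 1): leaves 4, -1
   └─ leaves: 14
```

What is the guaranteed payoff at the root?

12

C (Player 1): max(12, -9, 10) = 12
D (Player 1): max(-18, 5, 16) = 16
B (Player 2): min(12, 16) = 12
F (Player 1): max(7, 11, 12) = 12
G (Player 1): max(4, -1) = 4
E (Player 2): min(12, 4, 14) = 4
Root (Player 1): max(12, 4) = 12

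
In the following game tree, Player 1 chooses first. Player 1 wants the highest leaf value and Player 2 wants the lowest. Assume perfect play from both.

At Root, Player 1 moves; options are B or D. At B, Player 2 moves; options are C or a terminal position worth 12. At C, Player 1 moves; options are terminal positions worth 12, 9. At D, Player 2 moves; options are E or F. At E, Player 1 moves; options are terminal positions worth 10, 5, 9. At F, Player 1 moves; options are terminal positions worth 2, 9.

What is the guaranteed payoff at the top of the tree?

12

C (Player 1): max(12, 9) = 12
B (Player 2): min(12, 12) = 12
E (Player 1): max(10, 5, 9) = 10
F (Player 1): max(2, 9) = 9
D (Player 2): min(10, 9) = 9
Root (Player 1): max(12, 9) = 12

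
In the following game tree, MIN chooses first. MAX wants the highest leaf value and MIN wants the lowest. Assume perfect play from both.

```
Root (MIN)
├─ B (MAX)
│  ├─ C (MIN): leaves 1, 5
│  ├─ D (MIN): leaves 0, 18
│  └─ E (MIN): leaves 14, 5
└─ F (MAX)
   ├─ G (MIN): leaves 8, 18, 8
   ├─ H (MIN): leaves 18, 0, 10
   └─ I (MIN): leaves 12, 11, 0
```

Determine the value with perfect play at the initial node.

C (MIN): min(1, 5) = 1
D (MIN): min(0, 18) = 0
E (MIN): min(14, 5) = 5
B (MAX): max(1, 0, 5) = 5
G (MIN): min(8, 18, 8) = 8
H (MIN): min(18, 0, 10) = 0
I (MIN): min(12, 11, 0) = 0
F (MAX): max(8, 0, 0) = 8
Root (MIN): min(5, 8) = 5

5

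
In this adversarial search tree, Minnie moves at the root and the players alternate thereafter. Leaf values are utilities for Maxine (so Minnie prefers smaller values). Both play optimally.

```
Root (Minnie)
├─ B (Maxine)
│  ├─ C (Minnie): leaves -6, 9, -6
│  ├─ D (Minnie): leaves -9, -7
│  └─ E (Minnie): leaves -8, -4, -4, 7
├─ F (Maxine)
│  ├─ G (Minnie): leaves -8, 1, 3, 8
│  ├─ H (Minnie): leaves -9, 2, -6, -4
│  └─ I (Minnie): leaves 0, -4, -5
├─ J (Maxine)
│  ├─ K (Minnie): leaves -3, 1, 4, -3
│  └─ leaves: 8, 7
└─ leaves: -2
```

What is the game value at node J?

8

K: min(-3, 1, 4, -3) = -3
J: max(-3, 8, 7) = 8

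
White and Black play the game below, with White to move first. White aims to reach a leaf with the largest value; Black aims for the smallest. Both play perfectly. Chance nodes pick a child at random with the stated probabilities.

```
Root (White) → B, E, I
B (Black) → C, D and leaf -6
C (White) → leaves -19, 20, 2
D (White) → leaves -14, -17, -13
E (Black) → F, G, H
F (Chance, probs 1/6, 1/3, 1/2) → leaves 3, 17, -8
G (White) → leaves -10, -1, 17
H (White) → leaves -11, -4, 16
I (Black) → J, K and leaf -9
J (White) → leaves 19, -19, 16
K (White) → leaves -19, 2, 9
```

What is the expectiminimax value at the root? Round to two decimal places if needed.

C (White): max(-19, 20, 2) = 20
D (White): max(-14, -17, -13) = -13
B (Black): min(20, -13, -6) = -13
F (Chance): 1/6·3 + 1/3·17 + 1/2·-8 = 2.17
G (White): max(-10, -1, 17) = 17
H (White): max(-11, -4, 16) = 16
E (Black): min(2.17, 17, 16) = 2.17
J (White): max(19, -19, 16) = 19
K (White): max(-19, 2, 9) = 9
I (Black): min(19, 9, -9) = -9
Root (White): max(-13, 2.17, -9) = 2.17

2.17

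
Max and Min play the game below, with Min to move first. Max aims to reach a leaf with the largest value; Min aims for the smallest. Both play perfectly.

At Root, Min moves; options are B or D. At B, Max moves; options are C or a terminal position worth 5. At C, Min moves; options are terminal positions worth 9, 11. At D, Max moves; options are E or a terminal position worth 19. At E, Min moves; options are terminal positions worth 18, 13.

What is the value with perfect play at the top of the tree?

C (Min): min(9, 11) = 9
B (Max): max(9, 5) = 9
E (Min): min(18, 13) = 13
D (Max): max(13, 19) = 19
Root (Min): min(9, 19) = 9

9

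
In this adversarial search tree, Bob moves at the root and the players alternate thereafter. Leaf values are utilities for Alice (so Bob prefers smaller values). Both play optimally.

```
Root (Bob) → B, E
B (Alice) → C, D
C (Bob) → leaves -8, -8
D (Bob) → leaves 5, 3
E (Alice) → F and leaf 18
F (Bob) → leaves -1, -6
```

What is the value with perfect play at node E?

18

F: min(-1, -6) = -6
E: max(-6, 18) = 18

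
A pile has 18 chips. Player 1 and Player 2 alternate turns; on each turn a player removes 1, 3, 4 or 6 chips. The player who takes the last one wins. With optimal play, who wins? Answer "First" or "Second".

First

Positions where the player to move wins (W) vs loses (L):
i:   0  1  2  3  4  5  6  7  8  9 10 11 12 13 14 15 16 17 18
     L  W  L  W  W  W  W  L  W  L  W  W  W  W  L  W  L  W  W
Position 18 is W, so the first player wins.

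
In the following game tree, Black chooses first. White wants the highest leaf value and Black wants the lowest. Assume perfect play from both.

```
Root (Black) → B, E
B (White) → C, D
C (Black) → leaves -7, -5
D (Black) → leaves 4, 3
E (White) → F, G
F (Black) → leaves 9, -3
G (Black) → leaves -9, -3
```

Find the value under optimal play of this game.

-3

C (Black): min(-7, -5) = -7
D (Black): min(4, 3) = 3
B (White): max(-7, 3) = 3
F (Black): min(9, -3) = -3
G (Black): min(-9, -3) = -9
E (White): max(-3, -9) = -3
Root (Black): min(3, -3) = -3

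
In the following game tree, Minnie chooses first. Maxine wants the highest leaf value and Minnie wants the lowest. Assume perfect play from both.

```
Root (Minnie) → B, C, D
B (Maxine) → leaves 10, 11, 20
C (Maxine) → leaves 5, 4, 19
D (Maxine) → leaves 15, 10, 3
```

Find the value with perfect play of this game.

15

B (Maxine): max(10, 11, 20) = 20
C (Maxine): max(5, 4, 19) = 19
D (Maxine): max(15, 10, 3) = 15
Root (Minnie): min(20, 19, 15) = 15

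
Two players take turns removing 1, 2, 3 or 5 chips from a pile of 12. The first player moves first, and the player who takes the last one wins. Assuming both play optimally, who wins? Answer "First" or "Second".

Compute winning (W) and losing (L) positions by backward induction:
i:   0  1  2  3  4  5  6  7  8  9 10 11 12
     L  W  W  W  L  W  W  W  L  W  W  W  L
Position 12 is L, so the second player wins.

Second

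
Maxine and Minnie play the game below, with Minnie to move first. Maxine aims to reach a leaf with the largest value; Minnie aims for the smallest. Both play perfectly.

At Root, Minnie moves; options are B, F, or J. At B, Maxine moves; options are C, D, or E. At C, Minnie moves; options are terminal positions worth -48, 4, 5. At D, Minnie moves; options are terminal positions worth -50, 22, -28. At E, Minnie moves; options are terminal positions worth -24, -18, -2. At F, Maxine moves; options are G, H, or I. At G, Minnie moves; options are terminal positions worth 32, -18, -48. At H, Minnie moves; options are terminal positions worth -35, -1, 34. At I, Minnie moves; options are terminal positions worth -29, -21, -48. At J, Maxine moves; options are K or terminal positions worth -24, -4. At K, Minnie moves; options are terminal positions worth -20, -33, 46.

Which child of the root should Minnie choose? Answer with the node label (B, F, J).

C (Minnie): min(-48, 4, 5) = -48
D (Minnie): min(-50, 22, -28) = -50
E (Minnie): min(-24, -18, -2) = -24
B (Maxine): max(-48, -50, -24) = -24
G (Minnie): min(32, -18, -48) = -48
H (Minnie): min(-35, -1, 34) = -35
I (Minnie): min(-29, -21, -48) = -48
F (Maxine): max(-48, -35, -48) = -35
K (Minnie): min(-20, -33, 46) = -33
J (Maxine): max(-33, -24, -4) = -4
Root (Minnie): min(-24, -35, -4) = -35
Minnie picks the child with the lowest value: F (value -35).

F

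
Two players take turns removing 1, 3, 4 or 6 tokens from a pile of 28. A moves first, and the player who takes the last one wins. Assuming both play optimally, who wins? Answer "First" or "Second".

Compute winning (W) and losing (L) positions by backward induction:
i:   0  1  2  3  4  5  6  7  8  9 10 11 12 13 14 15 16 17 18 19 20 21 22 23 24 25 26 27 28
     L  W  L  W  W  W  W  L  W  L  W  W  W  W  L  W  L  W  W  W  W  L  W  L  W  W  W  W  L
Position 28 is L, so the second player wins.

Second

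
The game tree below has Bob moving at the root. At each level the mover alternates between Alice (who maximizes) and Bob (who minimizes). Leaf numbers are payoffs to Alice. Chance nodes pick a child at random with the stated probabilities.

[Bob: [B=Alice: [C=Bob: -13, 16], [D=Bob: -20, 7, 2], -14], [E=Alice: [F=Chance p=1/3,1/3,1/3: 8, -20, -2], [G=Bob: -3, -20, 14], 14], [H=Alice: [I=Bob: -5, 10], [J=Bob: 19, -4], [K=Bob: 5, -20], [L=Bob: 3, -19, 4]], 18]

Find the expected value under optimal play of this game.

-13

C (Bob): min(-13, 16) = -13
D (Bob): min(-20, 7, 2) = -20
B (Alice): max(-13, -20, -14) = -13
F (Chance): 1/3·8 + 1/3·-20 + 1/3·-2 = -4.67
G (Bob): min(-3, -20, 14) = -20
E (Alice): max(-4.67, -20, 14) = 14
I (Bob): min(-5, 10) = -5
J (Bob): min(19, -4) = -4
K (Bob): min(5, -20) = -20
L (Bob): min(3, -19, 4) = -19
H (Alice): max(-5, -4, -20, -19) = -4
Root (Bob): min(-13, 14, -4, 18) = -13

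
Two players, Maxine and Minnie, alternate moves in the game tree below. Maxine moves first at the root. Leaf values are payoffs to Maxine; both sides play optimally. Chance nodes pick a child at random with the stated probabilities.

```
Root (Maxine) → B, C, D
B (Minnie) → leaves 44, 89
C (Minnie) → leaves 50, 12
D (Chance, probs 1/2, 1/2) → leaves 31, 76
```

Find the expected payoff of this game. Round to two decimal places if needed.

53.5

B (Minnie): min(44, 89) = 44
C (Minnie): min(50, 12) = 12
D (Chance): 1/2·31 + 1/2·76 = 53.5
Root (Maxine): max(44, 12, 53.5) = 53.5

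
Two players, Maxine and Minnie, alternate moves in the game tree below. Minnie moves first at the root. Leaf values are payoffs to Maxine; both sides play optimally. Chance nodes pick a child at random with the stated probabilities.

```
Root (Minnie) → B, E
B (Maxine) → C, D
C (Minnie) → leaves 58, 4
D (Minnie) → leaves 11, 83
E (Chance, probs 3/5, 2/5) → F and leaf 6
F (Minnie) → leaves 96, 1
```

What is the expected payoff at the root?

C (Minnie): min(58, 4) = 4
D (Minnie): min(11, 83) = 11
B (Maxine): max(4, 11) = 11
F (Minnie): min(96, 1) = 1
E (Chance): 3/5·1 + 2/5·6 = 3
Root (Minnie): min(11, 3) = 3

3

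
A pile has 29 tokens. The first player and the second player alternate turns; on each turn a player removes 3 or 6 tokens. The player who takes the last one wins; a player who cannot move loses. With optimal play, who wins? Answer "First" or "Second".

Compute winning (W) and losing (L) positions by backward induction:
i:   0  1  2  3  4  5  6  7  8  9 10 11 12 13 14 15 16 17 18 19 20 21 22 23 24 25 26 27 28 29
     L  L  L  W  W  W  W  W  W  L  L  L  W  W  W  W  W  W  L  L  L  W  W  W  W  W  W  L  L  L
Position 29 is L, so the second player wins.

Second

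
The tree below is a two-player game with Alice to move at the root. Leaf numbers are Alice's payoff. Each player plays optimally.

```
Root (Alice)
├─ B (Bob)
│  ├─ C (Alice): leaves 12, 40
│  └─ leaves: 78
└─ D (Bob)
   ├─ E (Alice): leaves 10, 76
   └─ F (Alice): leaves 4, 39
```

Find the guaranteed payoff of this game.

C (Alice): max(12, 40) = 40
B (Bob): min(40, 78) = 40
E (Alice): max(10, 76) = 76
F (Alice): max(4, 39) = 39
D (Bob): min(76, 39) = 39
Root (Alice): max(40, 39) = 40

40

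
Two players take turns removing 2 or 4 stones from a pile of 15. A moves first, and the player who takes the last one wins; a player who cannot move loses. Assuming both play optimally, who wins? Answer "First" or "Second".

i:   0  1  2  3  4  5  6  7  8  9 10 11 12 13 14 15
     L  L  W  W  W  W  L  L  W  W  W  W  L  L  W  W
Position 15 is W, so the first player wins.

First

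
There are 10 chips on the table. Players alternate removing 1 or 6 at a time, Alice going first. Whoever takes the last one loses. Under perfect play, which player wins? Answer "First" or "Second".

Compute winning (W) and losing (L) positions by backward induction:
i:   0  1  2  3  4  5  6  7  8  9 10
     W  L  W  L  W  L  W  W  L  W  L
Position 10 is L, so the second player wins.

Second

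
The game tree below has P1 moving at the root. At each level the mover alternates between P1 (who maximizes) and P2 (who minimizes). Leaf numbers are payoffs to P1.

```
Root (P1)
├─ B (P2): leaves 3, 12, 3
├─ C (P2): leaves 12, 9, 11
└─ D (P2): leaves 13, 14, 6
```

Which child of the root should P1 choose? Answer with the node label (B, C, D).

B (P2): min(3, 12, 3) = 3
C (P2): min(12, 9, 11) = 9
D (P2): min(13, 14, 6) = 6
Root (P1): max(3, 9, 6) = 9
P1 picks the child with the highest value: C (value 9).

C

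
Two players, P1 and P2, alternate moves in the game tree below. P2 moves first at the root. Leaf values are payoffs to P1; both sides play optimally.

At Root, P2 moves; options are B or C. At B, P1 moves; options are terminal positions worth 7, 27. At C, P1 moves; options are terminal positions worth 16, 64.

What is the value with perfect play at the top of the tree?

B (P1): max(7, 27) = 27
C (P1): max(16, 64) = 64
Root (P2): min(27, 64) = 27

27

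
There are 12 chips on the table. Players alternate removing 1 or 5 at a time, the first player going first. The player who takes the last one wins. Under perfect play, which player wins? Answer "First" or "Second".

Compute winning (W) and losing (L) positions by backward induction:
i:   0  1  2  3  4  5  6  7  8  9 10 11 12
     L  W  L  W  L  W  L  W  L  W  L  W  L
Position 12 is L, so the second player wins.

Second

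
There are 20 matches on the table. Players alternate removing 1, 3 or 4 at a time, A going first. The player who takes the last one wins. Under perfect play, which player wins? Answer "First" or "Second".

First

Compute winning (W) and losing (L) positions by backward induction:
i:   0  1  2  3  4  5  6  7  8  9 10 11 12 13 14 15 16 17 18 19 20
     L  W  L  W  W  W  W  L  W  L  W  W  W  W  L  W  L  W  W  W  W
Position 20 is W, so the first player wins.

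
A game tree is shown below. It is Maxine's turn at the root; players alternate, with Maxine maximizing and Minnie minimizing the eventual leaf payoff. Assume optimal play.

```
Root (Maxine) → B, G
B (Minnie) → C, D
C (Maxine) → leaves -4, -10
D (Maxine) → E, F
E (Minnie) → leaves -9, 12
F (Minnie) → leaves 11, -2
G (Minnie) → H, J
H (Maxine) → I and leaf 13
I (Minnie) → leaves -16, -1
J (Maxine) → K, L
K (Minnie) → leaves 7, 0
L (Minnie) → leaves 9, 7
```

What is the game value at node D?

-2

E: min(-9, 12) = -9
F: min(11, -2) = -2
D: max(-9, -2) = -2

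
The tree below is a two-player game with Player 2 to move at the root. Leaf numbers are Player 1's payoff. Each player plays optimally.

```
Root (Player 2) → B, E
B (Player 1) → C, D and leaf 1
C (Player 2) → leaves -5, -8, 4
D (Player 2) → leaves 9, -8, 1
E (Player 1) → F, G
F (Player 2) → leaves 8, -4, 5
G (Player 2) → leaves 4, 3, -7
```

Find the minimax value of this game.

C (Player 2): min(-5, -8, 4) = -8
D (Player 2): min(9, -8, 1) = -8
B (Player 1): max(-8, -8, 1) = 1
F (Player 2): min(8, -4, 5) = -4
G (Player 2): min(4, 3, -7) = -7
E (Player 1): max(-4, -7) = -4
Root (Player 2): min(1, -4) = -4

-4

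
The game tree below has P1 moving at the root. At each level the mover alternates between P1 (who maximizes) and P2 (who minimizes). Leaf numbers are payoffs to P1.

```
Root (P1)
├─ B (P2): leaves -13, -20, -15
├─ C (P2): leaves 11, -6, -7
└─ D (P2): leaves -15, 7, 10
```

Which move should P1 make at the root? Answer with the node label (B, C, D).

B (P2): min(-13, -20, -15) = -20
C (P2): min(11, -6, -7) = -7
D (P2): min(-15, 7, 10) = -15
Root (P1): max(-20, -7, -15) = -7
P1 picks the child with the highest value: C (value -7).

C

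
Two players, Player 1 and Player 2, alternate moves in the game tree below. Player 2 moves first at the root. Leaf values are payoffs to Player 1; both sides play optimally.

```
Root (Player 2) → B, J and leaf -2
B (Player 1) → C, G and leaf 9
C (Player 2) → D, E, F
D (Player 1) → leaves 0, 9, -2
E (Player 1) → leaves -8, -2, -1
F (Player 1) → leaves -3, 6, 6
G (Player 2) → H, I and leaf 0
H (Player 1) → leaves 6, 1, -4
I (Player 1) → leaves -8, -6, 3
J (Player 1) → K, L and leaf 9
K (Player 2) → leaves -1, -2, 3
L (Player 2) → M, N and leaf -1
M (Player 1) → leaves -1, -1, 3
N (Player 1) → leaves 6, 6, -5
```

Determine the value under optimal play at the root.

-2

D (Player 1): max(0, 9, -2) = 9
E (Player 1): max(-8, -2, -1) = -1
F (Player 1): max(-3, 6, 6) = 6
C (Player 2): min(9, -1, 6) = -1
H (Player 1): max(6, 1, -4) = 6
I (Player 1): max(-8, -6, 3) = 3
G (Player 2): min(6, 3, 0) = 0
B (Player 1): max(-1, 0, 9) = 9
K (Player 2): min(-1, -2, 3) = -2
M (Player 1): max(-1, -1, 3) = 3
N (Player 1): max(6, 6, -5) = 6
L (Player 2): min(3, 6, -1) = -1
J (Player 1): max(-2, -1, 9) = 9
Root (Player 2): min(9, 9, -2) = -2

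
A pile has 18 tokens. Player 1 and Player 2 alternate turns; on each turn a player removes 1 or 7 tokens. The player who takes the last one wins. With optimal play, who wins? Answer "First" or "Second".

Second

i:   0  1  2  3  4  5  6  7  8  9 10 11 12 13 14 15 16 17 18
     L  W  L  W  L  W  L  W  L  W  L  W  L  W  L  W  L  W  L
Position 18 is L, so the second player wins.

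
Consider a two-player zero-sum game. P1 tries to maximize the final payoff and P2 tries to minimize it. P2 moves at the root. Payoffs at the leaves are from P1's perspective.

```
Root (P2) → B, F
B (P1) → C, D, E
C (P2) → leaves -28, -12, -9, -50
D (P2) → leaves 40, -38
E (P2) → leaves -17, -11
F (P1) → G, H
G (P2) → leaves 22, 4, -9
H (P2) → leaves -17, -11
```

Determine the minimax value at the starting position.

-17

C (P2): min(-28, -12, -9, -50) = -50
D (P2): min(40, -38) = -38
E (P2): min(-17, -11) = -17
B (P1): max(-50, -38, -17) = -17
G (P2): min(22, 4, -9) = -9
H (P2): min(-17, -11) = -17
F (P1): max(-9, -17) = -9
Root (P2): min(-17, -9) = -17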